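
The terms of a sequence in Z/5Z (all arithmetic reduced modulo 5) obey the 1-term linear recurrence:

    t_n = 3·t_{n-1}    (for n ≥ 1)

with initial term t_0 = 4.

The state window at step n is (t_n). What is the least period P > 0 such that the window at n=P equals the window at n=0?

4

n=0: window = (4)
n=1: window = (2)
n=2: window = (1)
n=3: window = (3)
n=4: window = (4)
window at n=4 equals window at n=0 → period = 4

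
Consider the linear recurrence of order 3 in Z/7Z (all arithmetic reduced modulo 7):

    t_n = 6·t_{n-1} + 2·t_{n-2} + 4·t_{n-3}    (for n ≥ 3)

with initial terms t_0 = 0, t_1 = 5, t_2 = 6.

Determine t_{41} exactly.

6

t_3 = 6·6 + 2·5 + 4·0 = 4
t_4 = 6·4 + 2·6 + 4·5 = 0
t_5 = 6·0 + 2·4 + 4·6 = 4
t_6 = 6·4 + 2·0 + 4·4 = 5
t_7 = 6·5 + 2·4 + 4·0 = 3
t_8 = 6·3 + 2·5 + 4·4 = 2
t_9 = 6·2 + 2·3 + 4·5 = 3
t_10 = 6·3 + 2·2 + 4·3 = 6
t_11 = 6·6 + 2·3 + 4·2 = 1
t_12 = 6·1 + 2·6 + 4·3 = 2
t_13 = 6·2 + 2·1 + 4·6 = 3
t_14 = 6·3 + 2·2 + 4·1 = 5
t_15 = 6·5 + 2·3 + 4·2 = 2
t_16 = 6·2 + 2·5 + 4·3 = 6
t_17 = 6·6 + 2·2 + 4·5 = 4
t_18 = 6·4 + 2·6 + 4·2 = 2
t_19 = 6·2 + 2·4 + 4·6 = 2
t_20 = 6·2 + 2·2 + 4·4 = 4
t_21 = 6·4 + 2·2 + 4·2 = 1
t_22 = 6·1 + 2·4 + 4·2 = 1
t_23 = 6·1 + 2·1 + 4·4 = 3
t_24 = 6·3 + 2·1 + 4·1 = 3
t_25 = 6·3 + 2·3 + 4·1 = 0
t_26 = 6·0 + 2·3 + 4·3 = 4
t_27 = 6·4 + 2·0 + 4·3 = 1
t_28 = 6·1 + 2·4 + 4·0 = 0
t_29 = 6·0 + 2·1 + 4·4 = 4
t_30 = 6·4 + 2·0 + 4·1 = 0
t_31 = 6·0 + 2·4 + 4·0 = 1
t_32 = 6·1 + 2·0 + 4·4 = 1
t_33 = 6·1 + 2·1 + 4·0 = 1
t_34 = 6·1 + 2·1 + 4·1 = 5
t_35 = 6·5 + 2·1 + 4·1 = 1
t_36 = 6·1 + 2·5 + 4·1 = 6
t_37 = 6·6 + 2·1 + 4·5 = 2
t_38 = 6·2 + 2·6 + 4·1 = 0
t_39 = 6·0 + 2·2 + 4·6 = 0
t_40 = 6·0 + 2·0 + 4·2 = 1
t_41 = 6·1 + 2·0 + 4·0 = 6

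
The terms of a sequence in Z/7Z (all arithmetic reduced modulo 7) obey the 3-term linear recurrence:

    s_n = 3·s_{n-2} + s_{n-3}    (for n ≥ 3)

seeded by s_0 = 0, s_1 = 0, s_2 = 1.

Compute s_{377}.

4

s_3 = 0·1 + 3·0 + 1·0 = 0
s_4 = 0·0 + 3·1 + 1·0 = 3
s_5 = 0·3 + 3·0 + 1·1 = 1
s_6 = 0·1 + 3·3 + 1·0 = 2
s_7 = 0·2 + 3·1 + 1·3 = 6
s_8 = 0·6 + 3·2 + 1·1 = 0
s_9 = 0·0 + 3·6 + 1·2 = 6
s_10 = 0·6 + 3·0 + 1·6 = 6
s_11 = 0·6 + 3·6 + 1·0 = 4
s_12 = 0·4 + 3·6 + 1·6 = 3
s_13 = 0·3 + 3·4 + 1·6 = 4
s_14 = 0·4 + 3·3 + 1·4 = 6
s_15 = 0·6 + 3·4 + 1·3 = 1
s_16 = 0·1 + 3·6 + 1·4 = 1
s_17 = 0·1 + 3·1 + 1·6 = 2
s_18 = 0·2 + 3·1 + 1·1 = 4
s_19 = 0·4 + 3·2 + 1·1 = 0
s_20 = 0·0 + 3·4 + 1·2 = 0
s_21 = 0·0 + 3·0 + 1·4 = 4
s_22 = 0·4 + 3·0 + 1·0 = 0
s_23 = 0·0 + 3·4 + 1·0 = 5
s_24 = 0·5 + 3·0 + 1·4 = 4
s_25 = 0·4 + 3·5 + 1·0 = 1
s_26 = 0·1 + 3·4 + 1·5 = 3
s_27 = 0·3 + 3·1 + 1·4 = 0
s_28 = 0·0 + 3·3 + 1·1 = 3
s_29 = 0·3 + 3·0 + 1·3 = 3
s_30 = 0·3 + 3·3 + 1·0 = 2
s_31 = 0·2 + 3·3 + 1·3 = 5
s_32 = 0·5 + 3·2 + 1·3 = 2
s_33 = 0·2 + 3·5 + 1·2 = 3
s_34 = 0·3 + 3·2 + 1·5 = 4
s_35 = 0·4 + 3·3 + 1·2 = 4
s_36 = 0·4 + 3·4 + 1·3 = 1
s_37 = 0·1 + 3·4 + 1·4 = 2
s_38 = 0·2 + 3·1 + 1·4 = 0
s_39 = 0·0 + 3·2 + 1·1 = 0
s_40 = 0·0 + 3·0 + 1·2 = 2
s_41 = 0·2 + 3·0 + 1·0 = 0
s_42 = 0·0 + 3·2 + 1·0 = 6
s_43 = 0·6 + 3·0 + 1·2 = 2
s_44 = 0·2 + 3·6 + 1·0 = 4
s_45 = 0·4 + 3·2 + 1·6 = 5
s_46 = 0·5 + 3·4 + 1·2 = 0
s_47 = 0·0 + 3·5 + 1·4 = 5
s_48 = 0·5 + 3·0 + 1·5 = 5
s_49 = 0·5 + 3·5 + 1·0 = 1
s_50 = 0·1 + 3·5 + 1·5 = 6
s_51 = 0·6 + 3·1 + 1·5 = 1
s_52 = 0·1 + 3·6 + 1·1 = 5
s_53 = 0·5 + 3·1 + 1·6 = 2
s_54 = 0·2 + 3·5 + 1·1 = 2
s_55 = 0·2 + 3·2 + 1·5 = 4
s_56 = 0·4 + 3·2 + 1·2 = 1
s_57 = 0·1 + 3·4 + 1·2 = 0
s_58 = 0·0 + 3·1 + 1·4 = 0
s_59 = 0·0 + 3·0 + 1·1 = 1
(s_57, s_58, s_59) = (0, 0, 1) = (s_0, s_1, s_2), so the sequence has period 57.
377 ≡ 35 (mod 57), hence s_377 = s_35 = 4.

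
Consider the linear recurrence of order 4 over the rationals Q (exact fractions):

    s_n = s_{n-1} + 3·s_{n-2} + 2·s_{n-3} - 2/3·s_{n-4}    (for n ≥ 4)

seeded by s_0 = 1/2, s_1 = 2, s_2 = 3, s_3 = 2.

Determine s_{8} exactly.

s_4 = 1·2 + 3·3 + 2·2 + -2/3·1/2 = 44/3
s_5 = 1·44/3 + 3·2 + 2·3 + -2/3·2 = 76/3
s_6 = 1·76/3 + 3·44/3 + 2·2 + -2/3·3 = 214/3
s_7 = 1·214/3 + 3·76/3 + 2·44/3 + -2/3·2 = 526/3
s_8 = 1·526/3 + 3·214/3 + 2·76/3 + -2/3·44/3 = 3872/9

3872/9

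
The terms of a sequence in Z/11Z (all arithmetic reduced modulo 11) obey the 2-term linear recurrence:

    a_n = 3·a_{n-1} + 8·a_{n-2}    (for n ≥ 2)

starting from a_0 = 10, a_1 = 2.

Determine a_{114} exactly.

9

a_2 = 3·2 + 8·10 = 9
a_3 = 3·9 + 8·2 = 10
a_4 = 3·10 + 8·9 = 3
a_5 = 3·3 + 8·10 = 1
a_6 = 3·1 + 8·3 = 5
a_7 = 3·5 + 8·1 = 1
a_8 = 3·1 + 8·5 = 10
a_9 = 3·10 + 8·1 = 5
a_10 = 3·5 + 8·10 = 7
a_11 = 3·7 + 8·5 = 6
a_12 = 3·6 + 8·7 = 8
a_13 = 3·8 + 8·6 = 6
a_14 = 3·6 + 8·8 = 5
a_15 = 3·5 + 8·6 = 8
a_16 = 3·8 + 8·5 = 9
a_17 = 3·9 + 8·8 = 3
a_18 = 3·3 + 8·9 = 4
a_19 = 3·4 + 8·3 = 3
a_20 = 3·3 + 8·4 = 8
a_21 = 3·8 + 8·3 = 4
a_22 = 3·4 + 8·8 = 10
a_23 = 3·10 + 8·4 = 7
a_24 = 3·7 + 8·10 = 2
a_25 = 3·2 + 8·7 = 7
a_26 = 3·7 + 8·2 = 4
a_27 = 3·4 + 8·7 = 2
a_28 = 3·2 + 8·4 = 5
a_29 = 3·5 + 8·2 = 9
a_30 = 3·9 + 8·5 = 1
a_31 = 3·1 + 8·9 = 9
a_32 = 3·9 + 8·1 = 2
a_33 = 3·2 + 8·9 = 1
a_34 = 3·1 + 8·2 = 8
a_35 = 3·8 + 8·1 = 10
a_36 = 3·10 + 8·8 = 6
a_37 = 3·6 + 8·10 = 10
a_38 = 3·10 + 8·6 = 1
a_39 = 3·1 + 8·10 = 6
a_40 = 3·6 + 8·1 = 4
a_41 = 3·4 + 8·6 = 5
a_42 = 3·5 + 8·4 = 3
a_43 = 3·3 + 8·5 = 5
a_44 = 3·5 + 8·3 = 6
a_45 = 3·6 + 8·5 = 3
a_46 = 3·3 + 8·6 = 2
a_47 = 3·2 + 8·3 = 8
a_48 = 3·8 + 8·2 = 7
a_49 = 3·7 + 8·8 = 8
a_50 = 3·8 + 8·7 = 3
a_51 = 3·3 + 8·8 = 7
a_52 = 3·7 + 8·3 = 1
a_53 = 3·1 + 8·7 = 4
a_54 = 3·4 + 8·1 = 9
a_55 = 3·9 + 8·4 = 4
a_56 = 3·4 + 8·9 = 7
a_57 = 3·7 + 8·4 = 9
a_58 = 3·9 + 8·7 = 6
a_59 = 3·6 + 8·9 = 2
a_60 = 3·2 + 8·6 = 10
a_61 = 3·10 + 8·2 = 2
a_62 = 3·2 + 8·10 = 9
a_63 = 3·9 + 8·2 = 10
a_64 = 3·10 + 8·9 = 3
a_65 = 3·3 + 8·10 = 1
a_66 = 3·1 + 8·3 = 5
a_67 = 3·5 + 8·1 = 1
a_68 = 3·1 + 8·5 = 10
a_69 = 3·10 + 8·1 = 5
a_70 = 3·5 + 8·10 = 7
a_71 = 3·7 + 8·5 = 6
a_72 = 3·6 + 8·7 = 8
a_73 = 3·8 + 8·6 = 6
a_74 = 3·6 + 8·8 = 5
a_75 = 3·5 + 8·6 = 8
a_76 = 3·8 + 8·5 = 9
a_77 = 3·9 + 8·8 = 3
a_78 = 3·3 + 8·9 = 4
a_79 = 3·4 + 8·3 = 3
a_80 = 3·3 + 8·4 = 8
a_81 = 3·8 + 8·3 = 4
a_82 = 3·4 + 8·8 = 10
a_83 = 3·10 + 8·4 = 7
a_84 = 3·7 + 8·10 = 2
a_85 = 3·2 + 8·7 = 7
a_86 = 3·7 + 8·2 = 4
a_87 = 3·4 + 8·7 = 2
a_88 = 3·2 + 8·4 = 5
a_89 = 3·5 + 8·2 = 9
a_90 = 3·9 + 8·5 = 1
a_91 = 3·1 + 8·9 = 9
a_92 = 3·9 + 8·1 = 2
a_93 = 3·2 + 8·9 = 1
a_94 = 3·1 + 8·2 = 8
a_95 = 3·8 + 8·1 = 10
a_96 = 3·10 + 8·8 = 6
a_97 = 3·6 + 8·10 = 10
a_98 = 3·10 + 8·6 = 1
a_99 = 3·1 + 8·10 = 6
a_100 = 3·6 + 8·1 = 4
a_101 = 3·4 + 8·6 = 5
a_102 = 3·5 + 8·4 = 3
a_103 = 3·3 + 8·5 = 5
a_104 = 3·5 + 8·3 = 6
a_105 = 3·6 + 8·5 = 3
a_106 = 3·3 + 8·6 = 2
a_107 = 3·2 + 8·3 = 8
a_108 = 3·8 + 8·2 = 7
a_109 = 3·7 + 8·8 = 8
a_110 = 3·8 + 8·7 = 3
a_111 = 3·3 + 8·8 = 7
a_112 = 3·7 + 8·3 = 1
a_113 = 3·1 + 8·7 = 4
a_114 = 3·4 + 8·1 = 9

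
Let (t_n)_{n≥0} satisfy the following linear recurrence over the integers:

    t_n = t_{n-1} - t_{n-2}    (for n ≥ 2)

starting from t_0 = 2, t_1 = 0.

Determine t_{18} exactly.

2

t_2 = 1·0 + -1·2 = -2
t_3 = 1·-2 + -1·0 = -2
t_4 = 1·-2 + -1·-2 = 0
t_5 = 1·0 + -1·-2 = 2
t_6 = 1·2 + -1·0 = 2
t_7 = 1·2 + -1·2 = 0
(t_6, t_7) = (2, 0) = (t_0, t_1), so the sequence has period 6.
18 ≡ 0 (mod 6), hence t_18 = t_0 = 2.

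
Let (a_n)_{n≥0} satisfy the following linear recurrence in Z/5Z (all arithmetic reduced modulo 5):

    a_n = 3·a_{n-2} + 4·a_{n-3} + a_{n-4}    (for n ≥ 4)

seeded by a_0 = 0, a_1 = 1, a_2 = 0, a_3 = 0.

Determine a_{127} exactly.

0

a_4 = 0·0 + 3·0 + 4·1 + 1·0 = 4
a_5 = 0·4 + 3·0 + 4·0 + 1·1 = 1
a_6 = 0·1 + 3·4 + 4·0 + 1·0 = 2
a_7 = 0·2 + 3·1 + 4·4 + 1·0 = 4
a_8 = 0·4 + 3·2 + 4·1 + 1·4 = 4
a_9 = 0·4 + 3·4 + 4·2 + 1·1 = 1
a_10 = 0·1 + 3·4 + 4·4 + 1·2 = 0
a_11 = 0·0 + 3·1 + 4·4 + 1·4 = 3
a_12 = 0·3 + 3·0 + 4·1 + 1·4 = 3
a_13 = 0·3 + 3·3 + 4·0 + 1·1 = 0
a_14 = 0·0 + 3·3 + 4·3 + 1·0 = 1
a_15 = 0·1 + 3·0 + 4·3 + 1·3 = 0
a_16 = 0·0 + 3·1 + 4·0 + 1·3 = 1
a_17 = 0·1 + 3·0 + 4·1 + 1·0 = 4
a_18 = 0·4 + 3·1 + 4·0 + 1·1 = 4
a_19 = 0·4 + 3·4 + 4·1 + 1·0 = 1
a_20 = 0·1 + 3·4 + 4·4 + 1·1 = 4
a_21 = 0·4 + 3·1 + 4·4 + 1·4 = 3
a_22 = 0·3 + 3·4 + 4·1 + 1·4 = 0
a_23 = 0·0 + 3·3 + 4·4 + 1·1 = 1
a_24 = 0·1 + 3·0 + 4·3 + 1·4 = 1
a_25 = 0·1 + 3·1 + 4·0 + 1·3 = 1
a_26 = 0·1 + 3·1 + 4·1 + 1·0 = 2
a_27 = 0·2 + 3·1 + 4·1 + 1·1 = 3
a_28 = 0·3 + 3·2 + 4·1 + 1·1 = 1
a_29 = 0·1 + 3·3 + 4·2 + 1·1 = 3
a_30 = 0·3 + 3·1 + 4·3 + 1·2 = 2
a_31 = 0·2 + 3·3 + 4·1 + 1·3 = 1
a_32 = 0·1 + 3·2 + 4·3 + 1·1 = 4
a_33 = 0·4 + 3·1 + 4·2 + 1·3 = 4
a_34 = 0·4 + 3·4 + 4·1 + 1·2 = 3
a_35 = 0·3 + 3·4 + 4·4 + 1·1 = 4
a_36 = 0·4 + 3·3 + 4·4 + 1·4 = 4
a_37 = 0·4 + 3·4 + 4·3 + 1·4 = 3
a_38 = 0·3 + 3·4 + 4·4 + 1·3 = 1
a_39 = 0·1 + 3·3 + 4·4 + 1·4 = 4
a_40 = 0·4 + 3·1 + 4·3 + 1·4 = 4
a_41 = 0·4 + 3·4 + 4·1 + 1·3 = 4
a_42 = 0·4 + 3·4 + 4·4 + 1·1 = 4
a_43 = 0·4 + 3·4 + 4·4 + 1·4 = 2
a_44 = 0·2 + 3·4 + 4·4 + 1·4 = 2
a_45 = 0·2 + 3·2 + 4·4 + 1·4 = 1
a_46 = 0·1 + 3·2 + 4·2 + 1·4 = 3
a_47 = 0·3 + 3·1 + 4·2 + 1·2 = 3
a_48 = 0·3 + 3·3 + 4·1 + 1·2 = 0
a_49 = 0·0 + 3·3 + 4·3 + 1·1 = 2
a_50 = 0·2 + 3·0 + 4·3 + 1·3 = 0
a_51 = 0·0 + 3·2 + 4·0 + 1·3 = 4
a_52 = 0·4 + 3·0 + 4·2 + 1·0 = 3
a_53 = 0·3 + 3·4 + 4·0 + 1·2 = 4
a_54 = 0·4 + 3·3 + 4·4 + 1·0 = 0
a_55 = 0·0 + 3·4 + 4·3 + 1·4 = 3
a_56 = 0·3 + 3·0 + 4·4 + 1·3 = 4
a_57 = 0·4 + 3·3 + 4·0 + 1·4 = 3
a_58 = 0·3 + 3·4 + 4·3 + 1·0 = 4
a_59 = 0·4 + 3·3 + 4·4 + 1·3 = 3
a_60 = 0·3 + 3·4 + 4·3 + 1·4 = 3
a_61 = 0·3 + 3·3 + 4·4 + 1·3 = 3
a_62 = 0·3 + 3·3 + 4·3 + 1·4 = 0
a_63 = 0·0 + 3·3 + 4·3 + 1·3 = 4
a_64 = 0·4 + 3·0 + 4·3 + 1·3 = 0
a_65 = 0·0 + 3·4 + 4·0 + 1·3 = 0
a_66 = 0·0 + 3·0 + 4·4 + 1·0 = 1
a_67 = 0·1 + 3·0 + 4·0 + 1·4 = 4
a_68 = 0·4 + 3·1 + 4·0 + 1·0 = 3
a_69 = 0·3 + 3·4 + 4·1 + 1·0 = 1
a_70 = 0·1 + 3·3 + 4·4 + 1·1 = 1
a_71 = 0·1 + 3·1 + 4·3 + 1·4 = 4
a_72 = 0·4 + 3·1 + 4·1 + 1·3 = 0
a_73 = 0·0 + 3·4 + 4·1 + 1·1 = 2
a_74 = 0·2 + 3·0 + 4·4 + 1·1 = 2
a_75 = 0·2 + 3·2 + 4·0 + 1·4 = 0
a_76 = 0·0 + 3·2 + 4·2 + 1·0 = 4
a_77 = 0·4 + 3·0 + 4·2 + 1·2 = 0
a_78 = 0·0 + 3·4 + 4·0 + 1·2 = 4
a_79 = 0·4 + 3·0 + 4·4 + 1·0 = 1
a_80 = 0·1 + 3·4 + 4·0 + 1·4 = 1
a_81 = 0·1 + 3·1 + 4·4 + 1·0 = 4
a_82 = 0·4 + 3·1 + 4·1 + 1·4 = 1
a_83 = 0·1 + 3·4 + 4·1 + 1·1 = 2
a_84 = 0·2 + 3·1 + 4·4 + 1·1 = 0
a_85 = 0·0 + 3·2 + 4·1 + 1·4 = 4
a_86 = 0·4 + 3·0 + 4·2 + 1·1 = 4
a_87 = 0·4 + 3·4 + 4·0 + 1·2 = 4
a_88 = 0·4 + 3·4 + 4·4 + 1·0 = 3
a_89 = 0·3 + 3·4 + 4·4 + 1·4 = 2
a_90 = 0·2 + 3·3 + 4·4 + 1·4 = 4
a_91 = 0·4 + 3·2 + 4·3 + 1·4 = 2
a_92 = 0·2 + 3·4 + 4·2 + 1·3 = 3
a_93 = 0·3 + 3·2 + 4·4 + 1·2 = 4
a_94 = 0·4 + 3·3 + 4·2 + 1·4 = 1
a_95 = 0·1 + 3·4 + 4·3 + 1·2 = 1
a_96 = 0·1 + 3·1 + 4·4 + 1·3 = 2
a_97 = 0·2 + 3·1 + 4·1 + 1·4 = 1
a_98 = 0·1 + 3·2 + 4·1 + 1·1 = 1
a_99 = 0·1 + 3·1 + 4·2 + 1·1 = 2
a_100 = 0·2 + 3·1 + 4·1 + 1·2 = 4
a_101 = 0·4 + 3·2 + 4·1 + 1·1 = 1
a_102 = 0·1 + 3·4 + 4·2 + 1·1 = 1
a_103 = 0·1 + 3·1 + 4·4 + 1·2 = 1
a_104 = 0·1 + 3·1 + 4·1 + 1·4 = 1
a_105 = 0·1 + 3·1 + 4·1 + 1·1 = 3
a_106 = 0·3 + 3·1 + 4·1 + 1·1 = 3
a_107 = 0·3 + 3·3 + 4·1 + 1·1 = 4
a_108 = 0·4 + 3·3 + 4·3 + 1·1 = 2
a_109 = 0·2 + 3·4 + 4·3 + 1·3 = 2
a_110 = 0·2 + 3·2 + 4·4 + 1·3 = 0
a_111 = 0·0 + 3·2 + 4·2 + 1·4 = 3
a_112 = 0·3 + 3·0 + 4·2 + 1·2 = 0
a_113 = 0·0 + 3·3 + 4·0 + 1·2 = 1
a_114 = 0·1 + 3·0 + 4·3 + 1·0 = 2
a_115 = 0·2 + 3·1 + 4·0 + 1·3 = 1
a_116 = 0·1 + 3·2 + 4·1 + 1·0 = 0
a_117 = 0·0 + 3·1 + 4·2 + 1·1 = 2
a_118 = 0·2 + 3·0 + 4·1 + 1·2 = 1
a_119 = 0·1 + 3·2 + 4·0 + 1·1 = 2
a_120 = 0·2 + 3·1 + 4·2 + 1·0 = 1
a_121 = 0·1 + 3·2 + 4·1 + 1·2 = 2
a_122 = 0·2 + 3·1 + 4·2 + 1·1 = 2
a_123 = 0·2 + 3·2 + 4·1 + 1·2 = 2
a_124 = 0·2 + 3·2 + 4·2 + 1·1 = 0
a_125 = 0·0 + 3·2 + 4·2 + 1·2 = 1
a_126 = 0·1 + 3·0 + 4·2 + 1·2 = 0
a_127 = 0·0 + 3·1 + 4·0 + 1·2 = 0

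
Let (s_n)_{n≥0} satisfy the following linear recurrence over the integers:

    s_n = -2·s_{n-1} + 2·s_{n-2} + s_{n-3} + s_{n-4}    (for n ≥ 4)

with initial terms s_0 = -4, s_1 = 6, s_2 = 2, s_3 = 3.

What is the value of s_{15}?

s_4 = -2·3 + 2·2 + 1·6 + 1·-4 = 0
s_5 = -2·0 + 2·3 + 1·2 + 1·6 = 14
s_6 = -2·14 + 2·0 + 1·3 + 1·2 = -23
s_7 = -2·-23 + 2·14 + 1·0 + 1·3 = 77
s_8 = -2·77 + 2·-23 + 1·14 + 1·0 = -186
s_9 = -2·-186 + 2·77 + 1·-23 + 1·14 = 517
s_10 = -2·517 + 2·-186 + 1·77 + 1·-23 = -1352
s_11 = -2·-1352 + 2·517 + 1·-186 + 1·77 = 3629
s_12 = -2·3629 + 2·-1352 + 1·517 + 1·-186 = -9631
s_13 = -2·-9631 + 2·3629 + 1·-1352 + 1·517 = 25685
s_14 = -2·25685 + 2·-9631 + 1·3629 + 1·-1352 = -68355
s_15 = -2·-68355 + 2·25685 + 1·-9631 + 1·3629 = 182078

182078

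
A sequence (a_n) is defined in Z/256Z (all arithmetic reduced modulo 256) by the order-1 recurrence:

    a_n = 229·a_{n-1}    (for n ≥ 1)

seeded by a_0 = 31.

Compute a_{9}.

a_1 = 229·31 = 187
a_2 = 229·187 = 71
a_3 = 229·71 = 131
a_4 = 229·131 = 47
a_5 = 229·47 = 11
a_6 = 229·11 = 215
a_7 = 229·215 = 83
a_8 = 229·83 = 63
a_9 = 229·63 = 91

91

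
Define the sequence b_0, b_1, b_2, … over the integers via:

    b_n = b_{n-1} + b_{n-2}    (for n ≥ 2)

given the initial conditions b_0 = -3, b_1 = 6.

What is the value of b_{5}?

b_2 = 1·6 + 1·-3 = 3
b_3 = 1·3 + 1·6 = 9
b_4 = 1·9 + 1·3 = 12
b_5 = 1·12 + 1·9 = 21

21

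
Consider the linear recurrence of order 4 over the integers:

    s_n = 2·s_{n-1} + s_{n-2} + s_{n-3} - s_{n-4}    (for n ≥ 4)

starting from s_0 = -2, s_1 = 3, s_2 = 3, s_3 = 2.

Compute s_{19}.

9427962

s_4 = 2·2 + 1·3 + 1·3 + -1·-2 = 12
s_5 = 2·12 + 1·2 + 1·3 + -1·3 = 26
s_6 = 2·26 + 1·12 + 1·2 + -1·3 = 63
s_7 = 2·63 + 1·26 + 1·12 + -1·2 = 162
s_8 = 2·162 + 1·63 + 1·26 + -1·12 = 401
s_9 = 2·401 + 1·162 + 1·63 + -1·26 = 1001
s_10 = 2·1001 + 1·401 + 1·162 + -1·63 = 2502
s_11 = 2·2502 + 1·1001 + 1·401 + -1·162 = 6244
s_12 = 2·6244 + 1·2502 + 1·1001 + -1·401 = 15590
s_13 = 2·15590 + 1·6244 + 1·2502 + -1·1001 = 38925
s_14 = 2·38925 + 1·15590 + 1·6244 + -1·2502 = 97182
s_15 = 2·97182 + 1·38925 + 1·15590 + -1·6244 = 242635
s_16 = 2·242635 + 1·97182 + 1·38925 + -1·15590 = 605787
s_17 = 2·605787 + 1·242635 + 1·97182 + -1·38925 = 1512466
s_18 = 2·1512466 + 1·605787 + 1·242635 + -1·97182 = 3776172
s_19 = 2·3776172 + 1·1512466 + 1·605787 + -1·242635 = 9427962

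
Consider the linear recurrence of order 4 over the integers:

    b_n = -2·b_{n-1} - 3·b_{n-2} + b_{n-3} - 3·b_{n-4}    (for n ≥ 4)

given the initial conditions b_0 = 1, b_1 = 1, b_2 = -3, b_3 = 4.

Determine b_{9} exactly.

b_4 = -2·4 + -3·-3 + 1·1 + -3·1 = -1
b_5 = -2·-1 + -3·4 + 1·-3 + -3·1 = -16
b_6 = -2·-16 + -3·-1 + 1·4 + -3·-3 = 48
b_7 = -2·48 + -3·-16 + 1·-1 + -3·4 = -61
b_8 = -2·-61 + -3·48 + 1·-16 + -3·-1 = -35
b_9 = -2·-35 + -3·-61 + 1·48 + -3·-16 = 349

349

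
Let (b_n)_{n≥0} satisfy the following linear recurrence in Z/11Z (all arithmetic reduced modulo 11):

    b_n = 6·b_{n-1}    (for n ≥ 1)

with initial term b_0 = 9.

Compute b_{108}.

b_1 = 6·9 = 10
b_2 = 6·10 = 5
b_3 = 6·5 = 8
b_4 = 6·8 = 4
b_5 = 6·4 = 2
b_6 = 6·2 = 1
b_7 = 6·1 = 6
b_8 = 6·6 = 3
b_9 = 6·3 = 7
b_10 = 6·7 = 9
(b_10) = (9) = (b_0), so the sequence has period 10.
108 ≡ 8 (mod 10), hence b_108 = b_8 = 3.

3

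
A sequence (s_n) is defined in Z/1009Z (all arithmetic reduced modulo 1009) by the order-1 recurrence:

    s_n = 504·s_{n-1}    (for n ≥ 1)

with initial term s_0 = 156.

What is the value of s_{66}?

s_1 = 504·156 = 931
s_2 = 504·931 = 39
s_3 = 504·39 = 485
s_4 = 504·485 = 262
s_5 = 504·262 = 878
s_6 = 504·878 = 570
s_7 = 504·570 = 724
s_8 = 504·724 = 647
s_9 = 504·647 = 181
s_10 = 504·181 = 414
s_11 = 504·414 = 802
s_12 = 504·802 = 608
s_13 = 504·608 = 705
s_14 = 504·705 = 152
s_15 = 504·152 = 933
s_16 = 504·933 = 38
s_17 = 504·38 = 990
s_18 = 504·990 = 514
s_19 = 504·514 = 752
s_20 = 504·752 = 633
s_21 = 504·633 = 188
s_22 = 504·188 = 915
s_23 = 504·915 = 47
s_24 = 504·47 = 481
s_25 = 504·481 = 264
s_26 = 504·264 = 877
s_27 = 504·877 = 66
s_28 = 504·66 = 976
s_29 = 504·976 = 521
s_30 = 504·521 = 244
s_31 = 504·244 = 887
s_32 = 504·887 = 61
s_33 = 504·61 = 474
s_34 = 504·474 = 772
s_35 = 504·772 = 623
s_36 = 504·623 = 193
s_37 = 504·193 = 408
s_38 = 504·408 = 805
s_39 = 504·805 = 102
s_40 = 504·102 = 958
s_41 = 504·958 = 530
s_42 = 504·530 = 744
s_43 = 504·744 = 637
s_44 = 504·637 = 186
s_45 = 504·186 = 916
s_46 = 504·916 = 551
s_47 = 504·551 = 229
s_48 = 504·229 = 390
s_49 = 504·390 = 814
s_50 = 504·814 = 602
s_51 = 504·602 = 708
s_52 = 504·708 = 655
s_53 = 504·655 = 177
s_54 = 504·177 = 416
s_55 = 504·416 = 801
s_56 = 504·801 = 104
s_57 = 504·104 = 957
s_58 = 504·957 = 26
s_59 = 504·26 = 996
s_60 = 504·996 = 511
s_61 = 504·511 = 249
s_62 = 504·249 = 380
s_63 = 504·380 = 819
s_64 = 504·819 = 95
s_65 = 504·95 = 457
s_66 = 504·457 = 276

276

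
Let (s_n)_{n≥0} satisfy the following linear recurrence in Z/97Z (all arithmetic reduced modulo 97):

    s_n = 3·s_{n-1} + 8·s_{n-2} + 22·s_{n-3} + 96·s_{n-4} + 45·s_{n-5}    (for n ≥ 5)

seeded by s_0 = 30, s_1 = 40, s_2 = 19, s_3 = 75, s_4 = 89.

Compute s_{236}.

21

s_5 = 3·89 + 8·75 + 22·19 + 96·40 + 45·30 = 73
s_6 = 3·73 + 8·89 + 22·75 + 96·19 + 45·40 = 94
s_7 = 3·94 + 8·73 + 22·89 + 96·75 + 45·19 = 15
s_8 = 3·15 + 8·94 + 22·73 + 96·89 + 45·75 = 63
s_9 = 3·63 + 8·15 + 22·94 + 96·73 + 45·89 = 4
s_10 = 3·4 + 8·63 + 22·15 + 96·94 + 45·73 = 60
Continuing the recurrence:
  s_11 = 90;  s_12 = 92;  s_13 = 6;  s_14 = 41;  s_15 = 52;  s_16 = 15
  s_17 = 65;  s_18 = 39;  s_19 = 44;  s_20 = 28;  s_21 = 61;  s_22 = 90
  s_23 = 78;  s_24 = 77;  s_25 = 57;  s_26 = 17;  s_27 = 62;  s_28 = 62
  s_29 = 2;  s_30 = 49;  s_31 = 96;  s_32 = 57;  s_33 = 52;  s_34 = 49
  s_35 = 46;  s_36 = 20;  s_37 = 42;  s_38 = 0;  s_39 = 25;  s_40 = 42
  s_41 = 20;  s_42 = 23;  s_43 = 61;  s_44 = 47;  s_45 = 95;  s_46 = 67
  s_47 = 59;  s_48 = 69;  s_49 = 2;  s_50 = 50;  s_51 = 81;  s_52 = 72
  s_53 = 23;  s_54 = 42;  s_55 = 86;  s_56 = 17;  s_57 = 30;  s_58 = 7
  s_59 = 14;  s_60 = 52;  s_61 = 90;  s_62 = 9;  s_63 = 58;  s_64 = 88
  s_65 = 72;  s_66 = 29;  s_67 = 36;  s_68 = 81;  s_69 = 13;  s_70 = 34
  s_71 = 56;  s_72 = 34;  s_73 = 80;  s_74 = 64;  s_75 = 47;  s_76 = 49
  s_77 = 83;  s_78 = 70;  s_79 = 32;  s_80 = 86;  s_81 = 5;  s_82 = 28
  s_83 = 90;  s_84 = 18;  s_85 = 17;  s_86 = 44;  s_87 = 88;  s_88 = 75
  s_89 = 71;  s_90 = 75;  s_91 = 67;  s_92 = 40;  s_93 = 81;  s_94 = 16
  s_95 = 34;  s_96 = 40;  s_97 = 38;  s_98 = 58;  s_99 = 7;  s_100 = 95
  s_101 = 81;  s_102 = 93;  s_103 = 91;  s_104 = 12;  s_105 = 20;  s_106 = 84
  s_107 = 17;  s_108 = 8;  s_109 = 6;  s_110 = 11;  s_111 = 43;  s_112 = 39
  s_113 = 87;  s_114 = 32;  s_115 = 65;  s_116 = 90;  s_117 = 58;  s_118 = 96
  s_119 = 33;  s_120 = 31;  s_121 = 59;  s_122 = 76;  s_123 = 43;  s_124 = 94
  s_125 = 45;  s_126 = 47;  s_127 = 29;  s_128 = 93;  s_129 = 7;  s_130 = 83
  s_131 = 72;  s_132 = 15;  s_133 = 29;  s_134 = 83;  s_135 = 12;  s_136 = 4
  s_137 = 58;  s_138 = 43;  s_139 = 39;  s_140 = 42;  s_141 = 51;  s_142 = 34
  s_143 = 32;  s_144 = 2;  s_145 = 36;  s_146 = 82;  s_147 = 39;  s_148 = 93
  s_149 = 24;  s_150 = 11;  s_151 = 5;  s_152 = 62;  s_153 = 70;  s_154 = 42
  s_155 = 18;  s_156 = 56;  s_157 = 76;  s_158 = 9;  s_159 = 53;  s_160 = 38
  s_161 = 76;  s_162 = 65;  s_163 = 51;  s_164 = 36;  s_165 = 88;  s_166 = 82
  s_167 = 57;  s_168 = 75;  s_169 = 40;  s_170 = 32;  s_171 = 73;  s_172 = 62
  s_173 = 56;  s_174 = 61;  s_175 = 64;  s_176 = 91;  s_177 = 11;  s_178 = 69
  s_179 = 31;  s_180 = 87;  s_181 = 0;  s_182 = 58;  s_183 = 21;  s_184 = 89
  s_185 = 0;  s_186 = 49;  s_187 = 38;  s_188 = 4;  s_189 = 64;  s_190 = 41
  s_191 = 77;  s_192 = 84;  s_193 = 43;  s_194 = 96;  s_195 = 77;  s_196 = 88
  s_197 = 36;  s_198 = 77;  s_199 = 5;  s_200 = 47;  s_201 = 76;  s_202 = 26
  s_203 = 39;  s_204 = 41;  s_205 = 39;  s_206 = 41;  s_207 = 43;  s_208 = 22
  s_209 = 14;  s_210 = 65;  s_211 = 71;  s_212 = 44;  s_213 = 2;  s_214 = 60
  s_215 = 41;  s_216 = 15;  s_217 = 82;  s_218 = 37;  s_219 = 70;  s_220 = 66
  s_221 = 31;  s_222 = 91;  s_223 = 76;  s_224 = 66;  s_225 = 24;  s_226 = 84
  s_227 = 95;  s_228 = 86;  s_229 = 89;  s_230 = 64;  s_231 = 79;  s_232 = 9
  s_233 = 28;  s_234 = 15
s_235 = 3·15 + 8·28 + 22·9 + 96·79 + 45·64 = 67
s_236 = 3·67 + 8·15 + 22·28 + 96·9 + 45·79 = 21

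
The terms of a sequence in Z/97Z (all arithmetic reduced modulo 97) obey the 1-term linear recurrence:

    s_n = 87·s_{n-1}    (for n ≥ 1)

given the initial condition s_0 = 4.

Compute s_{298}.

s_1 = 87·4 = 57
s_2 = 87·57 = 12
s_3 = 87·12 = 74
s_4 = 87·74 = 36
s_5 = 87·36 = 28
s_6 = 87·28 = 11
s_7 = 87·11 = 84
s_8 = 87·84 = 33
s_9 = 87·33 = 58
s_10 = 87·58 = 2
s_11 = 87·2 = 77
s_12 = 87·77 = 6
s_13 = 87·6 = 37
s_14 = 87·37 = 18
s_15 = 87·18 = 14
s_16 = 87·14 = 54
s_17 = 87·54 = 42
s_18 = 87·42 = 65
s_19 = 87·65 = 29
s_20 = 87·29 = 1
s_21 = 87·1 = 87
s_22 = 87·87 = 3
s_23 = 87·3 = 67
s_24 = 87·67 = 9
s_25 = 87·9 = 7
s_26 = 87·7 = 27
s_27 = 87·27 = 21
s_28 = 87·21 = 81
s_29 = 87·81 = 63
s_30 = 87·63 = 49
s_31 = 87·49 = 92
s_32 = 87·92 = 50
s_33 = 87·50 = 82
s_34 = 87·82 = 53
s_35 = 87·53 = 52
s_36 = 87·52 = 62
s_37 = 87·62 = 59
s_38 = 87·59 = 89
s_39 = 87·89 = 80
s_40 = 87·80 = 73
s_41 = 87·73 = 46
s_42 = 87·46 = 25
s_43 = 87·25 = 41
s_44 = 87·41 = 75
s_45 = 87·75 = 26
s_46 = 87·26 = 31
s_47 = 87·31 = 78
s_48 = 87·78 = 93
s_49 = 87·93 = 40
s_50 = 87·40 = 85
s_51 = 87·85 = 23
s_52 = 87·23 = 61
s_53 = 87·61 = 69
s_54 = 87·69 = 86
s_55 = 87·86 = 13
s_56 = 87·13 = 64
s_57 = 87·64 = 39
s_58 = 87·39 = 95
s_59 = 87·95 = 20
s_60 = 87·20 = 91
s_61 = 87·91 = 60
s_62 = 87·60 = 79
s_63 = 87·79 = 83
s_64 = 87·83 = 43
s_65 = 87·43 = 55
s_66 = 87·55 = 32
s_67 = 87·32 = 68
s_68 = 87·68 = 96
s_69 = 87·96 = 10
s_70 = 87·10 = 94
s_71 = 87·94 = 30
s_72 = 87·30 = 88
s_73 = 87·88 = 90
s_74 = 87·90 = 70
s_75 = 87·70 = 76
s_76 = 87·76 = 16
s_77 = 87·16 = 34
s_78 = 87·34 = 48
s_79 = 87·48 = 5
s_80 = 87·5 = 47
s_81 = 87·47 = 15
s_82 = 87·15 = 44
s_83 = 87·44 = 45
s_84 = 87·45 = 35
s_85 = 87·35 = 38
s_86 = 87·38 = 8
s_87 = 87·8 = 17
s_88 = 87·17 = 24
s_89 = 87·24 = 51
s_90 = 87·51 = 72
s_91 = 87·72 = 56
s_92 = 87·56 = 22
s_93 = 87·22 = 71
s_94 = 87·71 = 66
s_95 = 87·66 = 19
s_96 = 87·19 = 4
(s_96) = (4) = (s_0), so the sequence has period 96.
298 ≡ 10 (mod 96), hence s_298 = s_10 = 2.

2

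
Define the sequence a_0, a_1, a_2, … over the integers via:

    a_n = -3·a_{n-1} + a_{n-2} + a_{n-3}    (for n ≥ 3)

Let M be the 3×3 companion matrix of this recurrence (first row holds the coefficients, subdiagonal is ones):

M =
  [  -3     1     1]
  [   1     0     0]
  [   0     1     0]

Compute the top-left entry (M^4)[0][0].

103

(M^4)[0][0] is the top entry after applying M 4 times to the unit state (1, 0, 0). Equivalently it is h_{6} for the auxiliary sequence (h_n) obeying the same recurrence with h_2 = 1 and h_i = 0 for 0 ≤ i < 2:
h_3 = -3·1 + 1·0 + 1·0 = -3
h_4 = -3·-3 + 1·1 + 1·0 = 10
h_5 = -3·10 + 1·-3 + 1·1 = -32
h_6 = -3·-32 + 1·10 + 1·-3 = 103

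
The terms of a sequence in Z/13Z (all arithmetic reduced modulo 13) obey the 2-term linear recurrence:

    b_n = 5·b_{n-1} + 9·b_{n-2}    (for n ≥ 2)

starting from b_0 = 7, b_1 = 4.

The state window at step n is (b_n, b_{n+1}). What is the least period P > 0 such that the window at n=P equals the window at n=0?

n=0: window = (7, 4)
n=1: window = (4, 5)
n=2: window = (5, 9)
n=3: window = (9, 12)
n=4: window = (12, 11)
n=5: window = (11, 7)
n=6: window = (7, 4)
window at n=6 equals window at n=0 → period = 6

6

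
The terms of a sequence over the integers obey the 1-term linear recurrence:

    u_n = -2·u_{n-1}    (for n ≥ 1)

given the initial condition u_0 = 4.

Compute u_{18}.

1048576

u_1 = -2·4 = -8
u_2 = -2·-8 = 16
u_3 = -2·16 = -32
u_4 = -2·-32 = 64
u_5 = -2·64 = -128
u_6 = -2·-128 = 256
u_7 = -2·256 = -512
u_8 = -2·-512 = 1024
u_9 = -2·1024 = -2048
u_10 = -2·-2048 = 4096
u_11 = -2·4096 = -8192
u_12 = -2·-8192 = 16384
u_13 = -2·16384 = -32768
u_14 = -2·-32768 = 65536
u_15 = -2·65536 = -131072
u_16 = -2·-131072 = 262144
u_17 = -2·262144 = -524288
u_18 = -2·-524288 = 1048576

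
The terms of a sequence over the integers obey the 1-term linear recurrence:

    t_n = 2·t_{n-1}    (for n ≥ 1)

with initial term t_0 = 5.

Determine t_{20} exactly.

5242880

t_1 = 2·5 = 10
t_2 = 2·10 = 20
t_3 = 2·20 = 40
t_4 = 2·40 = 80
t_5 = 2·80 = 160
t_6 = 2·160 = 320
t_7 = 2·320 = 640
t_8 = 2·640 = 1280
t_9 = 2·1280 = 2560
t_10 = 2·2560 = 5120
t_11 = 2·5120 = 10240
t_12 = 2·10240 = 20480
t_13 = 2·20480 = 40960
t_14 = 2·40960 = 81920
t_15 = 2·81920 = 163840
t_16 = 2·163840 = 327680
t_17 = 2·327680 = 655360
t_18 = 2·655360 = 1310720
t_19 = 2·1310720 = 2621440
t_20 = 2·2621440 = 5242880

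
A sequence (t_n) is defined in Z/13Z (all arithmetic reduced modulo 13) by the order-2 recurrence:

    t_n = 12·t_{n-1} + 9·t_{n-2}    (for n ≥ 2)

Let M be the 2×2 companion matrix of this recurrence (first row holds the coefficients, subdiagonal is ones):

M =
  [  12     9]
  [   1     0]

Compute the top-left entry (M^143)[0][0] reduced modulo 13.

11

(M^143)[0][0] is the top entry after applying M 143 times to the unit state (1, 0). Equivalently it is h_{144} for the auxiliary sequence (h_n) obeying the same recurrence with h_1 = 1 and h_i = 0 for 0 ≤ i < 1:
h_2 = 12·1 + 9·0 = 12
h_3 = 12·12 + 9·1 = 10
h_4 = 12·10 + 9·12 = 7
h_5 = 12·7 + 9·10 = 5
h_6 = 12·5 + 9·7 = 6
h_7 = 12·6 + 9·5 = 0
h_8 = 12·0 + 9·6 = 2
h_9 = 12·2 + 9·0 = 11
h_10 = 12·11 + 9·2 = 7
h_11 = 12·7 + 9·11 = 1
h_12 = 12·1 + 9·7 = 10
h_13 = 12·10 + 9·1 = 12
h_14 = 12·12 + 9·10 = 0
h_15 = 12·0 + 9·12 = 4
h_16 = 12·4 + 9·0 = 9
h_17 = 12·9 + 9·4 = 1
h_18 = 12·1 + 9·9 = 2
h_19 = 12·2 + 9·1 = 7
h_20 = 12·7 + 9·2 = 11
h_21 = 12·11 + 9·7 = 0
h_22 = 12·0 + 9·11 = 8
h_23 = 12·8 + 9·0 = 5
h_24 = 12·5 + 9·8 = 2
h_25 = 12·2 + 9·5 = 4
h_26 = 12·4 + 9·2 = 1
h_27 = 12·1 + 9·4 = 9
h_28 = 12·9 + 9·1 = 0
h_29 = 12·0 + 9·9 = 3
h_30 = 12·3 + 9·0 = 10
h_31 = 12·10 + 9·3 = 4
h_32 = 12·4 + 9·10 = 8
h_33 = 12·8 + 9·4 = 2
h_34 = 12·2 + 9·8 = 5
h_35 = 12·5 + 9·2 = 0
h_36 = 12·0 + 9·5 = 6
h_37 = 12·6 + 9·0 = 7
h_38 = 12·7 + 9·6 = 8
h_39 = 12·8 + 9·7 = 3
h_40 = 12·3 + 9·8 = 4
h_41 = 12·4 + 9·3 = 10
h_42 = 12·10 + 9·4 = 0
h_43 = 12·0 + 9·10 = 12
h_44 = 12·12 + 9·0 = 1
h_45 = 12·1 + 9·12 = 3
h_46 = 12·3 + 9·1 = 6
h_47 = 12·6 + 9·3 = 8
h_48 = 12·8 + 9·6 = 7
h_49 = 12·7 + 9·8 = 0
h_50 = 12·0 + 9·7 = 11
h_51 = 12·11 + 9·0 = 2
h_52 = 12·2 + 9·11 = 6
h_53 = 12·6 + 9·2 = 12
h_54 = 12·12 + 9·6 = 3
h_55 = 12·3 + 9·12 = 1
h_56 = 12·1 + 9·3 = 0
h_57 = 12·0 + 9·1 = 9
h_58 = 12·9 + 9·0 = 4
h_59 = 12·4 + 9·9 = 12
h_60 = 12·12 + 9·4 = 11
h_61 = 12·11 + 9·12 = 6
h_62 = 12·6 + 9·11 = 2
h_63 = 12·2 + 9·6 = 0
h_64 = 12·0 + 9·2 = 5
h_65 = 12·5 + 9·0 = 8
h_66 = 12·8 + 9·5 = 11
h_67 = 12·11 + 9·8 = 9
h_68 = 12·9 + 9·11 = 12
h_69 = 12·12 + 9·9 = 4
h_70 = 12·4 + 9·12 = 0
h_71 = 12·0 + 9·4 = 10
h_72 = 12·10 + 9·0 = 3
h_73 = 12·3 + 9·10 = 9
h_74 = 12·9 + 9·3 = 5
h_75 = 12·5 + 9·9 = 11
h_76 = 12·11 + 9·5 = 8
h_77 = 12·8 + 9·11 = 0
h_78 = 12·0 + 9·8 = 7
h_79 = 12·7 + 9·0 = 6
h_80 = 12·6 + 9·7 = 5
h_81 = 12·5 + 9·6 = 10
h_82 = 12·10 + 9·5 = 9
h_83 = 12·9 + 9·10 = 3
h_84 = 12·3 + 9·9 = 0
h_85 = 12·0 + 9·3 = 1
h_86 = 12·1 + 9·0 = 12
h_87 = 12·12 + 9·1 = 10
h_88 = 12·10 + 9·12 = 7
h_89 = 12·7 + 9·10 = 5
h_90 = 12·5 + 9·7 = 6
h_91 = 12·6 + 9·5 = 0
h_92 = 12·0 + 9·6 = 2
h_93 = 12·2 + 9·0 = 11
h_94 = 12·11 + 9·2 = 7
h_95 = 12·7 + 9·11 = 1
h_96 = 12·1 + 9·7 = 10
h_97 = 12·10 + 9·1 = 12
h_98 = 12·12 + 9·10 = 0
h_99 = 12·0 + 9·12 = 4
h_100 = 12·4 + 9·0 = 9
h_101 = 12·9 + 9·4 = 1
h_102 = 12·1 + 9·9 = 2
h_103 = 12·2 + 9·1 = 7
h_104 = 12·7 + 9·2 = 11
h_105 = 12·11 + 9·7 = 0
h_106 = 12·0 + 9·11 = 8
h_107 = 12·8 + 9·0 = 5
h_108 = 12·5 + 9·8 = 2
h_109 = 12·2 + 9·5 = 4
h_110 = 12·4 + 9·2 = 1
h_111 = 12·1 + 9·4 = 9
h_112 = 12·9 + 9·1 = 0
h_113 = 12·0 + 9·9 = 3
h_114 = 12·3 + 9·0 = 10
h_115 = 12·10 + 9·3 = 4
h_116 = 12·4 + 9·10 = 8
h_117 = 12·8 + 9·4 = 2
h_118 = 12·2 + 9·8 = 5
h_119 = 12·5 + 9·2 = 0
h_120 = 12·0 + 9·5 = 6
h_121 = 12·6 + 9·0 = 7
h_122 = 12·7 + 9·6 = 8
h_123 = 12·8 + 9·7 = 3
h_124 = 12·3 + 9·8 = 4
h_125 = 12·4 + 9·3 = 10
h_126 = 12·10 + 9·4 = 0
h_127 = 12·0 + 9·10 = 12
h_128 = 12·12 + 9·0 = 1
h_129 = 12·1 + 9·12 = 3
h_130 = 12·3 + 9·1 = 6
h_131 = 12·6 + 9·3 = 8
h_132 = 12·8 + 9·6 = 7
h_133 = 12·7 + 9·8 = 0
h_134 = 12·0 + 9·7 = 11
h_135 = 12·11 + 9·0 = 2
h_136 = 12·2 + 9·11 = 6
h_137 = 12·6 + 9·2 = 12
h_138 = 12·12 + 9·6 = 3
h_139 = 12·3 + 9·12 = 1
h_140 = 12·1 + 9·3 = 0
h_141 = 12·0 + 9·1 = 9
h_142 = 12·9 + 9·0 = 4
h_143 = 12·4 + 9·9 = 12
h_144 = 12·12 + 9·4 = 11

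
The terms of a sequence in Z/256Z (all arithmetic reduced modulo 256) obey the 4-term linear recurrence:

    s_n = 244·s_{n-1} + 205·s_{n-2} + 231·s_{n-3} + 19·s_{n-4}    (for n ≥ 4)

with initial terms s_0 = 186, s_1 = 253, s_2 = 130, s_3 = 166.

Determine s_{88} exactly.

123

s_4 = 244·166 + 205·130 + 231·253 + 19·186 = 107
s_5 = 244·107 + 205·166 + 231·130 + 19·253 = 255
s_6 = 244·255 + 205·107 + 231·166 + 19·130 = 43
s_7 = 244·43 + 205·255 + 231·107 + 19·166 = 14
s_8 = 244·14 + 205·43 + 231·255 + 19·107 = 209
s_9 = 244·209 + 205·14 + 231·43 + 19·255 = 36
s_10 = 244·36 + 205·209 + 231·14 + 19·43 = 128
s_11 = 244·128 + 205·36 + 231·209 + 19·14 = 117
s_12 = 244·117 + 205·128 + 231·36 + 19·209 = 3
s_13 = 244·3 + 205·117 + 231·128 + 19·36 = 185
s_14 = 244·185 + 205·3 + 231·117 + 19·128 = 206
s_15 = 244·206 + 205·185 + 231·3 + 19·117 = 225
s_16 = 244·225 + 205·206 + 231·185 + 19·3 = 146
s_17 = 244·146 + 205·225 + 231·206 + 19·185 = 242
s_18 = 244·242 + 205·146 + 231·225 + 19·206 = 227
s_19 = 244·227 + 205·242 + 231·146 + 19·225 = 151
s_20 = 244·151 + 205·227 + 231·242 + 19·146 = 231
s_21 = 244·231 + 205·151 + 231·227 + 19·242 = 226
s_22 = 244·226 + 205·231 + 231·151 + 19·227 = 125
s_23 = 244·125 + 205·226 + 231·231 + 19·151 = 196
s_24 = 244·196 + 205·125 + 231·226 + 19·231 = 252
s_25 = 244·252 + 205·196 + 231·125 + 19·226 = 181
s_26 = 244·181 + 205·252 + 231·196 + 19·125 = 115
s_27 = 244·115 + 205·181 + 231·252 + 19·196 = 125
s_28 = 244·125 + 205·115 + 231·181 + 19·252 = 66
s_29 = 244·66 + 205·125 + 231·115 + 19·181 = 53
s_30 = 244·53 + 205·66 + 231·125 + 19·115 = 178
s_31 = 244·178 + 205·53 + 231·66 + 19·125 = 238
s_32 = 244·238 + 205·178 + 231·53 + 19·66 = 27
s_33 = 244·27 + 205·238 + 231·178 + 19·53 = 223
s_34 = 244·223 + 205·27 + 231·238 + 19·178 = 35
s_35 = 244·35 + 205·223 + 231·27 + 19·238 = 246
s_36 = 244·246 + 205·35 + 231·223 + 19·27 = 185
s_37 = 244·185 + 205·246 + 231·35 + 19·223 = 116
s_38 = 244·116 + 205·185 + 231·246 + 19·35 = 72
s_39 = 244·72 + 205·116 + 231·185 + 19·246 = 181
s_40 = 244·181 + 205·72 + 231·116 + 19·185 = 147
s_41 = 244·147 + 205·181 + 231·72 + 19·116 = 161
s_42 = 244·161 + 205·147 + 231·181 + 19·72 = 214
s_43 = 244·214 + 205·161 + 231·147 + 19·181 = 249
s_44 = 244·249 + 205·214 + 231·161 + 19·147 = 226
s_45 = 244·226 + 205·249 + 231·214 + 19·161 = 218
s_46 = 244·218 + 205·226 + 231·249 + 19·214 = 83
s_47 = 244·83 + 205·218 + 231·226 + 19·249 = 23
s_48 = 244·23 + 205·83 + 231·218 + 19·226 = 223
s_49 = 244·223 + 205·23 + 231·83 + 19·218 = 10
s_50 = 244·10 + 205·223 + 231·23 + 19·83 = 5
s_51 = 244·5 + 205·10 + 231·223 + 19·23 = 180
s_52 = 244·180 + 205·5 + 231·10 + 19·223 = 36
s_53 = 244·36 + 205·180 + 231·5 + 19·10 = 181
s_54 = 244·181 + 205·36 + 231·180 + 19·5 = 35
s_55 = 244·35 + 205·181 + 231·36 + 19·180 = 37
s_56 = 244·37 + 205·35 + 231·181 + 19·36 = 74
s_57 = 244·74 + 205·37 + 231·35 + 19·181 = 45
s_58 = 244·45 + 205·74 + 231·37 + 19·35 = 34
s_59 = 244·34 + 205·45 + 231·74 + 19·37 = 246
s_60 = 244·246 + 205·34 + 231·45 + 19·74 = 203
s_61 = 244·203 + 205·246 + 231·34 + 19·45 = 127
s_62 = 244·127 + 205·203 + 231·246 + 19·34 = 27
s_63 = 244·27 + 205·127 + 231·203 + 19·246 = 222
s_64 = 244·222 + 205·27 + 231·127 + 19·203 = 225
s_65 = 244·225 + 205·222 + 231·27 + 19·127 = 4
s_66 = 244·4 + 205·225 + 231·222 + 19·27 = 80
s_67 = 244·80 + 205·4 + 231·225 + 19·222 = 245
s_68 = 244·245 + 205·80 + 231·4 + 19·225 = 227
s_69 = 244·227 + 205·245 + 231·80 + 19·4 = 9
s_70 = 244·9 + 205·227 + 231·245 + 19·80 = 94
s_71 = 244·94 + 205·9 + 231·227 + 19·245 = 209
s_72 = 244·209 + 205·94 + 231·9 + 19·227 = 114
s_73 = 244·114 + 205·209 + 231·94 + 19·9 = 130
s_74 = 244·130 + 205·114 + 231·209 + 19·94 = 195
s_75 = 244·195 + 205·130 + 231·114 + 19·209 = 87
s_76 = 244·87 + 205·195 + 231·130 + 19·114 = 215
s_77 = 244·215 + 205·87 + 231·195 + 19·130 = 50
s_78 = 244·50 + 205·215 + 231·87 + 19·195 = 205
s_79 = 244·205 + 205·50 + 231·215 + 19·87 = 228
s_80 = 244·228 + 205·205 + 231·50 + 19·215 = 140
s_81 = 244·140 + 205·228 + 231·205 + 19·50 = 181
s_82 = 244·181 + 205·140 + 231·228 + 19·205 = 147
s_83 = 244·147 + 205·181 + 231·140 + 19·228 = 77
s_84 = 244·77 + 205·147 + 231·181 + 19·140 = 210
s_85 = 244·210 + 205·77 + 231·147 + 19·181 = 229
s_86 = 244·229 + 205·210 + 231·77 + 19·147 = 210
s_87 = 244·210 + 205·229 + 231·210 + 19·77 = 190
s_88 = 244·190 + 205·210 + 231·229 + 19·210 = 123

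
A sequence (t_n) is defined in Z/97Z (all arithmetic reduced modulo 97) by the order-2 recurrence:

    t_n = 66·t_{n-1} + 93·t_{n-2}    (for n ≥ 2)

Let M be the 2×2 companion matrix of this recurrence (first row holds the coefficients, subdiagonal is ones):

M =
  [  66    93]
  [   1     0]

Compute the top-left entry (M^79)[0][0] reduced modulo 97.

27

(M^79)[0][0] is the top entry after applying M 79 times to the unit state (1, 0). Equivalently it is h_{80} for the auxiliary sequence (h_n) obeying the same recurrence with h_1 = 1 and h_i = 0 for 0 ≤ i < 1:
h_2 = 66·1 + 93·0 = 66
h_3 = 66·66 + 93·1 = 84
h_4 = 66·84 + 93·66 = 42
h_5 = 66·42 + 93·84 = 11
h_6 = 66·11 + 93·42 = 73
h_7 = 66·73 + 93·11 = 21
h_8 = 66·21 + 93·73 = 27
h_9 = 66·27 + 93·21 = 49
h_10 = 66·49 + 93·27 = 22
h_11 = 66·22 + 93·49 = 92
h_12 = 66·92 + 93·22 = 67
h_13 = 66·67 + 93·92 = 77
h_14 = 66·77 + 93·67 = 61
h_15 = 66·61 + 93·77 = 32
h_16 = 66·32 + 93·61 = 25
h_17 = 66·25 + 93·32 = 67
h_18 = 66·67 + 93·25 = 54
h_19 = 66·54 + 93·67 = 95
h_20 = 66·95 + 93·54 = 40
h_21 = 66·40 + 93·95 = 29
h_22 = 66·29 + 93·40 = 8
h_23 = 66·8 + 93·29 = 24
h_24 = 66·24 + 93·8 = 0
h_25 = 66·0 + 93·24 = 1
(h_24, h_25) = (0, 1) = (h_0, h_1), so the sequence has period 24.
80 ≡ 8 (mod 24), hence h_80 = h_8 = 27.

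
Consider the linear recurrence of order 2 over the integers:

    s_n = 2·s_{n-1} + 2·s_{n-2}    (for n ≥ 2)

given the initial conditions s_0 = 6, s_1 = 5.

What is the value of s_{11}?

171616

s_2 = 2·5 + 2·6 = 22
s_3 = 2·22 + 2·5 = 54
s_4 = 2·54 + 2·22 = 152
s_5 = 2·152 + 2·54 = 412
s_6 = 2·412 + 2·152 = 1128
s_7 = 2·1128 + 2·412 = 3080
s_8 = 2·3080 + 2·1128 = 8416
s_9 = 2·8416 + 2·3080 = 22992
s_10 = 2·22992 + 2·8416 = 62816
s_11 = 2·62816 + 2·22992 = 171616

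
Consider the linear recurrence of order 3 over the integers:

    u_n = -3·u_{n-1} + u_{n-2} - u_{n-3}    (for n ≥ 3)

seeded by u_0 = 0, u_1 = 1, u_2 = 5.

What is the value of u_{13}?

-2692233

u_3 = -3·5 + 1·1 + -1·0 = -14
u_4 = -3·-14 + 1·5 + -1·1 = 46
u_5 = -3·46 + 1·-14 + -1·5 = -157
u_6 = -3·-157 + 1·46 + -1·-14 = 531
u_7 = -3·531 + 1·-157 + -1·46 = -1796
u_8 = -3·-1796 + 1·531 + -1·-157 = 6076
u_9 = -3·6076 + 1·-1796 + -1·531 = -20555
u_10 = -3·-20555 + 1·6076 + -1·-1796 = 69537
u_11 = -3·69537 + 1·-20555 + -1·6076 = -235242
u_12 = -3·-235242 + 1·69537 + -1·-20555 = 795818
u_13 = -3·795818 + 1·-235242 + -1·69537 = -2692233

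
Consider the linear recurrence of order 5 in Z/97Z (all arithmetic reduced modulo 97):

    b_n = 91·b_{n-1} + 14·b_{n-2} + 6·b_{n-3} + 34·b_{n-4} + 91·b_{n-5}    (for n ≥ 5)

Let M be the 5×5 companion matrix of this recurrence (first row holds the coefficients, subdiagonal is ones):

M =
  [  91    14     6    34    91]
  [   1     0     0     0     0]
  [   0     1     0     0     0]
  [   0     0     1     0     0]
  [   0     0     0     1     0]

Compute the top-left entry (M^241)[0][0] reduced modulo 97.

(M^241)[0][0] is the top entry after applying M 241 times to the unit state (1, 0, 0, 0, 0). Equivalently it is h_{245} for the auxiliary sequence (h_n) obeying the same recurrence with h_4 = 1 and h_i = 0 for 0 ≤ i < 4:
h_5 = 91·1 + 14·0 + 6·0 + 34·0 + 91·0 = 91
h_6 = 91·91 + 14·1 + 6·0 + 34·0 + 91·0 = 50
h_7 = 91·50 + 14·91 + 6·1 + 34·0 + 91·0 = 10
h_8 = 91·10 + 14·50 + 6·91 + 34·1 + 91·0 = 56
h_9 = 91·56 + 14·10 + 6·50 + 34·91 + 91·1 = 88
h_10 = 91·88 + 14·56 + 6·10 + 34·50 + 91·91 = 15
Continuing the recurrence:
  h_11 = 63;  h_12 = 70;  h_13 = 7;  h_14 = 37;  h_15 = 20;  h_16 = 17
  h_17 = 24;  h_18 = 72;  h_19 = 76;  h_20 = 87;  h_21 = 39;  h_22 = 58
  h_23 = 59;  h_24 = 90;  h_25 = 80;  h_26 = 59;  h_27 = 54;  h_28 = 2
  h_29 = 77;  h_30 = 58;  h_31 = 90;  h_32 = 90;  h_33 = 85;  h_34 = 84
  h_35 = 58;  h_36 = 75;  h_37 = 15;  h_38 = 65;  h_39 = 89;  h_40 = 49
  h_41 = 44;  h_42 = 69;  h_43 = 28;  h_44 = 60;  h_45 = 96;  h_46 = 89
  h_47 = 59;  h_48 = 42;  h_49 = 35;  h_50 = 78;  h_51 = 0;  h_52 = 48
  h_53 = 51;  h_54 = 92;  h_55 = 79;  h_56 = 36;  h_57 = 75;  h_58 = 52
  h_59 = 81;  h_60 = 84;  h_61 = 75;  h_62 = 8;  h_63 = 68;  h_64 = 2
  h_65 = 27;  h_66 = 96;  h_67 = 41;  h_68 = 47;  h_69 = 28;  h_70 = 55
  h_71 = 95;  h_72 = 71;  h_73 = 61;  h_74 = 87;  h_75 = 69;  h_76 = 7
  h_77 = 87;  h_78 = 60;  h_79 = 8;  h_80 = 71;  h_81 = 52;  h_82 = 17
  h_83 = 91;  h_84 = 42;  h_85 = 41;  h_86 = 87;  h_87 = 95;  h_88 = 30
  h_89 = 1;  h_90 = 10;  h_91 = 29;  h_92 = 34;  h_93 = 19;  h_94 = 94
  h_95 = 56;  h_96 = 39;  h_97 = 4;  h_98 = 60;  h_99 = 9;  h_100 = 54
  h_101 = 64;  h_102 = 17;  h_103 = 94;  h_104 = 94;  h_105 = 87;  h_106 = 0
  h_107 = 26;  h_108 = 88;  h_109 = 96;  h_110 = 96;  h_111 = 46;  h_112 = 18
  h_113 = 65;  h_114 = 13;  h_115 = 85;  h_116 = 10;  h_117 = 12;  h_118 = 48
  h_119 = 36;  h_120 = 67;  h_121 = 59;  h_122 = 32;  h_123 = 32;  h_124 = 53
  h_125 = 83;  h_126 = 6;  h_127 = 12;  h_128 = 83;  h_129 = 76;  h_130 = 96
  h_131 = 0;  h_132 = 88;  h_133 = 0;  h_134 = 63;  h_135 = 59;  h_136 = 28
  h_137 = 23;  h_138 = 34;  h_139 = 71;  h_140 = 10;  h_141 = 6;  h_142 = 93
  h_143 = 50;  h_144 = 79;  h_145 = 55;  h_146 = 31;  h_147 = 66;  h_148 = 38
  h_149 = 47;  h_150 = 12;  h_151 = 59;  h_152 = 22;  h_153 = 2;  h_154 = 0
  h_155 = 57;  h_156 = 64;  h_157 = 59;  h_158 = 96;  h_159 = 50;  h_160 = 31
  h_161 = 93;  h_162 = 79;  h_163 = 4;  h_164 = 66;  h_165 = 6;  h_166 = 33
  h_167 = 41;  h_168 = 47;  h_169 = 7;  h_170 = 8;  h_171 = 73;  h_172 = 1
  h_173 = 50;  h_174 = 91;  h_175 = 72;  h_176 = 59;  h_177 = 81;  h_178 = 74
  h_179 = 36;  h_180 = 67;  h_181 = 36;  h_182 = 58;  h_183 = 77;  h_184 = 9
  h_185 = 60;  h_186 = 44;  h_187 = 87;  h_188 = 7;  h_189 = 31;  h_190 = 18
  h_191 = 55;  h_192 = 18;  h_193 = 36;  h_194 = 16;  h_195 = 47;  h_196 = 52
  h_197 = 6;  h_198 = 41;  h_199 = 3;  h_200 = 41;  h_201 = 31;  h_202 = 18
  h_203 = 40;  h_204 = 22;  h_205 = 83;  h_206 = 88;  h_207 = 78;  h_208 = 24
  h_209 = 92;  h_210 = 30;  h_211 = 78;  h_212 = 76;  h_213 = 17;  h_214 = 55
  h_215 = 23;  h_216 = 37;  h_217 = 67;  h_218 = 82;  h_219 = 53;  h_220 = 24
  h_221 = 42;  h_222 = 72;  h_223 = 58;  h_224 = 52;  h_225 = 82;  h_226 = 64
  h_227 = 94;  h_228 = 13;  h_229 = 24;  h_230 = 55;  h_231 = 83;  h_232 = 3
  h_233 = 78;  h_234 = 52;  h_235 = 89;  h_236 = 72;  h_237 = 74;  h_238 = 70
  h_239 = 76;  h_240 = 69;  h_241 = 50;  h_242 = 51;  h_243 = 62
h_244 = 91·62 + 14·51 + 6·50 + 34·69 + 91·76 = 10
h_245 = 91·10 + 14·62 + 6·51 + 34·50 + 91·69 = 72

72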